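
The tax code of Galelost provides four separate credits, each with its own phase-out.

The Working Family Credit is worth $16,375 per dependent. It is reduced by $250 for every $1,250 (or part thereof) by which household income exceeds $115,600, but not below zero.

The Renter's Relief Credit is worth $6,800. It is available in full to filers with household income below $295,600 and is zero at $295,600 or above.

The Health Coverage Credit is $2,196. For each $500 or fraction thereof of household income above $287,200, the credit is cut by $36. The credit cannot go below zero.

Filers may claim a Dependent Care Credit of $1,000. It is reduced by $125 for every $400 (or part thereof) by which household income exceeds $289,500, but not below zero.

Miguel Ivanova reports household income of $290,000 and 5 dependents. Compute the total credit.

$56,405

Working Family Credit: base = 5 × $16,375 = $81,875. income exceeds $115,600 by $174,400, which is 140 full-or-partial $1,250 increments; reduction = 140 × $250 = $35,000, leaving $46,875.
Renter's Relief Credit: $290,000 is below the $295,600 cutoff, so the full $6,800 applies.
Health Coverage Credit: income exceeds $287,200 by $2,800, which is 6 full-or-partial $500 increments; reduction = 6 × $36 = $216, leaving $1,980.
Dependent Care Credit: income exceeds $289,500 by $500, which is 2 full-or-partial $400 increments; reduction = 2 × $125 = $250, leaving $750.
Total: $46,875 + $6,800 + $1,980 + $750 = $56,405.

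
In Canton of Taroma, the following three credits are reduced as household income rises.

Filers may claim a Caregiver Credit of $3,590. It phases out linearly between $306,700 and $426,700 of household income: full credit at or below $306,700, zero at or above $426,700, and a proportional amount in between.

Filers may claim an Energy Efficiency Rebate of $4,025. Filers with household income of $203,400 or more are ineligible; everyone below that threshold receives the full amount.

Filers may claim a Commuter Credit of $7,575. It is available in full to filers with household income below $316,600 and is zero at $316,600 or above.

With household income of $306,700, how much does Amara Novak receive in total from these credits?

$11,165

Caregiver Credit: $306,700 is at or below the $306,700 threshold, so the full $3,590 applies.
Energy Efficiency Rebate: $306,700 meets or exceeds the $203,400 cutoff, so the credit is $0.
Commuter Credit: $306,700 is below the $316,600 cutoff, so the full $7,575 applies.
Total: $3,590 + $0 + $7,575 = $11,165.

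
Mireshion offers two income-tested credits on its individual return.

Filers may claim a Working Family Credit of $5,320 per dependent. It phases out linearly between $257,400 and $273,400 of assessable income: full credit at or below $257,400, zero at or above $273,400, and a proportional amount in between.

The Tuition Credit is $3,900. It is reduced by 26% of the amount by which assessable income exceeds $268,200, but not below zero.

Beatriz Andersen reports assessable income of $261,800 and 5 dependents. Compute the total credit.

$23,185

Working Family Credit: base = 5 × $5,320 = $26,600. $261,800 is $4,400 into a $16,000 phase-out range, leaving 11,600/16,000 of the credit: $26,600 × 11,600/16,000 = $19,285.
Tuition Credit: $261,800 is at or below the $268,200 threshold, so the full $3,900 applies.
Total: $19,285 + $3,900 = $23,185.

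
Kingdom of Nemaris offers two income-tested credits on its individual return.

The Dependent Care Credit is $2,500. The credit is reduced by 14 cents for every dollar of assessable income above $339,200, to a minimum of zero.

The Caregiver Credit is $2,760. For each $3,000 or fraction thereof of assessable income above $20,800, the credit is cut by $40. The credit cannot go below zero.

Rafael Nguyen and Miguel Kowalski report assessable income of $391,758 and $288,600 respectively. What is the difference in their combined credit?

$2,500

Rafael ($391,758): Dependent Care Credit: 14% of the $52,558 excess over $339,200 is $7,358.12 ≥ base, so the credit is $0. Caregiver Credit: income exceeds $20,800 by $370,958 → 124 increments × $40 = $4,960 ≥ base, so the credit is $0. total $0 + $0 = $0
Miguel ($288,600): Dependent Care Credit: $288,600 is at or below the $339,200 threshold, so the full $2,500 applies. Caregiver Credit: income exceeds $20,800 by $267,800 → 90 increments × $40 = $3,600 ≥ base, so the credit is $0. total $2,500 + $0 = $2,500
Difference: |$0 − $2,500| = $2,500.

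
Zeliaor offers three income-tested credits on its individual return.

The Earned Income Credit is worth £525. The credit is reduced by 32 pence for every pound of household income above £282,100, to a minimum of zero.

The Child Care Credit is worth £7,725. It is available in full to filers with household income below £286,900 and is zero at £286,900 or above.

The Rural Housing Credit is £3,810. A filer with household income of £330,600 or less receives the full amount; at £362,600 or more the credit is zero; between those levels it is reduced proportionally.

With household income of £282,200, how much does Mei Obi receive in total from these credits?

£12,028

Earned Income Credit: 32% of the £100 excess over £282,100 is £32; credit = £525 − £32 = £493.
Child Care Credit: £282,200 is below the £286,900 cutoff, so the full £7,725 applies.
Rural Housing Credit: £282,200 is at or below the £330,600 threshold, so the full £3,810 applies.
Total: £493 + £7,725 + £3,810 = £12,028.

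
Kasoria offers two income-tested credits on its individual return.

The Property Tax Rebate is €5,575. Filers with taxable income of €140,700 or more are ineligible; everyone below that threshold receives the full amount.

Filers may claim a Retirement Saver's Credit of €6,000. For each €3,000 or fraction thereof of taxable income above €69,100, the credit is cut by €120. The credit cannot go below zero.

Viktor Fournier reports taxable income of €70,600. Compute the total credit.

€11,455

Property Tax Rebate: €70,600 is below the €140,700 cutoff, so the full €5,575 applies.
Retirement Saver's Credit: income exceeds €69,100 by €1,500, which is 1 full-or-partial €3,000 increment; reduction = 1 × €120 = €120, leaving €5,880.
Total: €5,575 + €5,880 = €11,455.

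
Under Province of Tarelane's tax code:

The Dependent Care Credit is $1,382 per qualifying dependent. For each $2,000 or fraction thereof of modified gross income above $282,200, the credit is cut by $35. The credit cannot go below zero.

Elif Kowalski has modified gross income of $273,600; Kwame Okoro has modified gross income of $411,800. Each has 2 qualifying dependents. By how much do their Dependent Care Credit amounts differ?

Elif ($273,600): Dependent Care Credit: base = 2 × $1,382 = $2,764. $273,600 is at or below the $282,200 threshold, so the full $2,764 applies.
Kwame ($411,800): Dependent Care Credit: base = 2 × $1,382 = $2,764. income exceeds $282,200 by $129,600, which is 65 full-or-partial $2,000 increments; reduction = 65 × $35 = $2,275, leaving $489.
Difference: |$2,764 − $489| = $2,275.

$2,275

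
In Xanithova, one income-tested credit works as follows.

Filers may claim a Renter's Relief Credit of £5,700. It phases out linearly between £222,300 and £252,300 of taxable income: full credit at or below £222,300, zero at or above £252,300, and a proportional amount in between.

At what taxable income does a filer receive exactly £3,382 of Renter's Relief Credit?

£3,382 is 3,382/5,700 of the full £5,700, so 2,318/5,700 of the £30,000 range has been used: income = £222,300 + £30,000 × 2,318/5,700 = £234,500.

£234,500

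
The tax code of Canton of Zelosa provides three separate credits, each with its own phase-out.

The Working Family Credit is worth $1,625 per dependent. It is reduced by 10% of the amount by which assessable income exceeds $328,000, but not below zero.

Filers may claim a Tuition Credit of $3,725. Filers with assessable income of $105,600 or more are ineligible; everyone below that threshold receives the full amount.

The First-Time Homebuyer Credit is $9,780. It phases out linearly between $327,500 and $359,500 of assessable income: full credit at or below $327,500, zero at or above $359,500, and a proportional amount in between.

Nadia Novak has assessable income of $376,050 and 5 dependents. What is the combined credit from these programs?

Working Family Credit: base = 5 × $1,625 = $8,125. 10% of the $48,050 excess over $328,000 is $4,805; credit = $8,125 − $4,805 = $3,320.
Tuition Credit: $376,050 meets or exceeds the $105,600 cutoff, so the credit is $0.
First-Time Homebuyer Credit: $376,050 is at or above $359,500, so the credit is $0.
Total: $3,320 + $0 + $0 = $3,320.

$3,320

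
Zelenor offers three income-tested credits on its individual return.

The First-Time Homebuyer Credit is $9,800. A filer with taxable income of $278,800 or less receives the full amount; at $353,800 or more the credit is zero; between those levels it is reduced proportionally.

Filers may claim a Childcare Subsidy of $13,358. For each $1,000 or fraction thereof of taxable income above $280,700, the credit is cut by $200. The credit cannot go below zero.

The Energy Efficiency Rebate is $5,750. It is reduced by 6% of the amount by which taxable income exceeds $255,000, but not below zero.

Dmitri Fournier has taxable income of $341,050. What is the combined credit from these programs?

First-Time Homebuyer Credit: $341,050 is $62,250 into a $75,000 phase-out range, leaving 12,750/75,000 of the credit: $9,800 × 12,750/75,000 = $1,666.
Childcare Subsidy: income exceeds $280,700 by $60,350, which is 61 full-or-partial $1,000 increments; reduction = 61 × $200 = $12,200, leaving $1,158.
Energy Efficiency Rebate: 6% of the $86,050 excess over $255,000 is $5,163; credit = $5,750 − $5,163 = $587.
Total: $1,666 + $1,158 + $587 = $3,411.

$3,411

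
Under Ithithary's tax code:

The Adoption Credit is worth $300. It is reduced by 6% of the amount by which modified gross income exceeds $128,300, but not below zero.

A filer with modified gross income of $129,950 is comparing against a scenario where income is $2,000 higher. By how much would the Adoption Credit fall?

At $129,950 — 6% of the $1,650 excess over $128,300 is $99; credit = $300 − $99 = $201.
At $131,950 — 6% of the $3,650 excess over $128,300 is $219; credit = $300 − $219 = $81.
Lost: $201 − $81 = $120.

$120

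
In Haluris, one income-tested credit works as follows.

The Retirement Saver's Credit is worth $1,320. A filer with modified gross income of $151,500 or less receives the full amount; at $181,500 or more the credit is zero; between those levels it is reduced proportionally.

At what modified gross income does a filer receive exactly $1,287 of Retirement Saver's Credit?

$152,250

$1,287 is 1,287/1,320 of the full $1,320, so 33/1,320 of the $30,000 range has been used: income = $151,500 + $30,000 × 33/1,320 = $152,250.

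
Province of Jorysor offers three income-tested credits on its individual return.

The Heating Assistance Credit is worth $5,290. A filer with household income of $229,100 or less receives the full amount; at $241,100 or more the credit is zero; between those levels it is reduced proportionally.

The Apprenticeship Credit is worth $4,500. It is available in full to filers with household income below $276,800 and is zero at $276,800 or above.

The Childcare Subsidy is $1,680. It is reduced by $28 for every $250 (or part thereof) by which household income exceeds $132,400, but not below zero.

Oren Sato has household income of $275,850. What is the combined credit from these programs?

$4,500

Heating Assistance Credit: $275,850 is at or above $241,100, so the credit is $0.
Apprenticeship Credit: $275,850 is below the $276,800 cutoff, so the full $4,500 applies.
Childcare Subsidy: income exceeds $132,400 by $143,450 → 574 increments × $28 = $16,072 ≥ base, so the credit is $0.
Total: $0 + $4,500 + $0 = $4,500.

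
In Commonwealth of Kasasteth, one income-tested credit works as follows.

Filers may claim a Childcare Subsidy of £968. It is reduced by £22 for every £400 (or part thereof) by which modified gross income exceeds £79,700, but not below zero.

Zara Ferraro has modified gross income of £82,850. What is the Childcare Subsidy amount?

Childcare Subsidy: income exceeds £79,700 by £3,150, which is 8 full-or-partial £400 increments; reduction = 8 × £22 = £176, leaving £792.

£792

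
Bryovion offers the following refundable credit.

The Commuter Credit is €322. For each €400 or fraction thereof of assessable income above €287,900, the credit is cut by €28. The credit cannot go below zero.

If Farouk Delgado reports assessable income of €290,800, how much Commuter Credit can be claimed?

Commuter Credit: income exceeds €287,900 by €2,900, which is 8 full-or-partial €400 increments; reduction = 8 × €28 = €224, leaving €98.

€98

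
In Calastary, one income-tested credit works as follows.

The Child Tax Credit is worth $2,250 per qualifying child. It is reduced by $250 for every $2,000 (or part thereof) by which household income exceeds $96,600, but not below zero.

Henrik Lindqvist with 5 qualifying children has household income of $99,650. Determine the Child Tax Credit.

Child Tax Credit: base = 5 × $2,250 = $11,250. income exceeds $96,600 by $3,050, which is 2 full-or-partial $2,000 increments; reduction = 2 × $250 = $500, leaving $10,750.

$10,750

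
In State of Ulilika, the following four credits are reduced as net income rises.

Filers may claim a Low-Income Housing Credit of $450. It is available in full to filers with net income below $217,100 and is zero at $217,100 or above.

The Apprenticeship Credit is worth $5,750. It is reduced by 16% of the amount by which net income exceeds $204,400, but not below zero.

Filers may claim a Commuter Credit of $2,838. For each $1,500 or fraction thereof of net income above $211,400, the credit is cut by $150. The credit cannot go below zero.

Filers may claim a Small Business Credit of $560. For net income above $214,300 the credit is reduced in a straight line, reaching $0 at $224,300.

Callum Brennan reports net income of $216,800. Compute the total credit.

$6,874

Low-Income Housing Credit: $216,800 is below the $217,100 cutoff, so the full $450 applies.
Apprenticeship Credit: 16% of the $12,400 excess over $204,400 is $1,984; credit = $5,750 − $1,984 = $3,766.
Commuter Credit: income exceeds $211,400 by $5,400, which is 4 full-or-partial $1,500 increments; reduction = 4 × $150 = $600, leaving $2,238.
Small Business Credit: $216,800 is $2,500 into a $10,000 phase-out range, leaving 7,500/10,000 of the credit: $560 × 7,500/10,000 = $420.
Total: $450 + $3,766 + $2,238 + $420 = $6,874.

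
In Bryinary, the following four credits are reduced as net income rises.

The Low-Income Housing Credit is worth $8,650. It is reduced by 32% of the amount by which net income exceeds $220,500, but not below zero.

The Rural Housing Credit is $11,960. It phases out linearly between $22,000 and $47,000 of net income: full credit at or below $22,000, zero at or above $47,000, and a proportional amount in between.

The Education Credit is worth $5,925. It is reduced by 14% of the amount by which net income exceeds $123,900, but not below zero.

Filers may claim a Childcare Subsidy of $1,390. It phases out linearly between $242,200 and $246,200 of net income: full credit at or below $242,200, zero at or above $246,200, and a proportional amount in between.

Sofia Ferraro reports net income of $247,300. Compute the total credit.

Low-Income Housing Credit: 32% of the $26,800 excess over $220,500 is $8,576; credit = $8,650 − $8,576 = $74.
Rural Housing Credit: $247,300 is at or above $47,000, so the credit is $0.
Education Credit: 14% of the $123,400 excess over $123,900 is $17,276 ≥ base, so the credit is $0.
Childcare Subsidy: $247,300 is at or above $246,200, so the credit is $0.
Total: $74 + $0 + $0 + $0 = $74.

$74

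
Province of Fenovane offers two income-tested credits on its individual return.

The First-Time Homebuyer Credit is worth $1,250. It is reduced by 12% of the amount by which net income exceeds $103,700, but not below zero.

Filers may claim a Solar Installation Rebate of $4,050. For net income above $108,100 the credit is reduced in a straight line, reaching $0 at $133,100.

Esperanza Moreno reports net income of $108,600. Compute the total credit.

$4,631

First-Time Homebuyer Credit: 12% of the $4,900 excess over $103,700 is $588; credit = $1,250 − $588 = $662.
Solar Installation Rebate: $108,600 is $500 into a $25,000 phase-out range, leaving 24,500/25,000 of the credit: $4,050 × 24,500/25,000 = $3,969.
Total: $662 + $3,969 = $4,631.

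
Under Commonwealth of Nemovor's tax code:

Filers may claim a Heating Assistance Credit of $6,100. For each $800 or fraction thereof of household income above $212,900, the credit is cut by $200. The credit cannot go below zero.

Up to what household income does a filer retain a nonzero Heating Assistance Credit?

$236,900

After 30 increments the reduction is 30 × $200 = $6,000, leaving $100; one more increment wipes it out. Increment 30 ends at excess 30 × $800 = $24,000, so the highest qualifying income is $212,900 + $24,000 = $236,900.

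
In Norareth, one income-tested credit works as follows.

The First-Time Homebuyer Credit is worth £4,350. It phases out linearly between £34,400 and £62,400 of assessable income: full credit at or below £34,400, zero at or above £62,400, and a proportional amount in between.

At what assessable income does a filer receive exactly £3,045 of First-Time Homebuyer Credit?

£42,800

£3,045 is 3,045/4,350 of the full £4,350, so 1,305/4,350 of the £28,000 range has been used: income = £34,400 + £28,000 × 1,305/4,350 = £42,800.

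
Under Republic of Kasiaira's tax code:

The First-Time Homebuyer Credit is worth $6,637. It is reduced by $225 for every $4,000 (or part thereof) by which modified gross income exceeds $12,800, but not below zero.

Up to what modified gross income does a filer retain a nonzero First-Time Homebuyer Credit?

After 29 increments the reduction is 29 × $225 = $6,525, leaving $112; one more increment wipes it out. Increment 29 ends at excess 29 × $4,000 = $116,000, so the highest qualifying income is $12,800 + $116,000 = $128,800.

$128,800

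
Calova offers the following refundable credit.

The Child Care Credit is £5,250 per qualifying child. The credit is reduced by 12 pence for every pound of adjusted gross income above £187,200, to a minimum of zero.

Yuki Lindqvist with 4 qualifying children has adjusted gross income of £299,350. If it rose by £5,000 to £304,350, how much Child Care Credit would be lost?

£600

At £299,350 — base = 4 × £5,250 = £21,000. 12% of the £112,150 excess over £187,200 is £13,458; credit = £21,000 − £13,458 = £7,542.
At £304,350 — base = 4 × £5,250 = £21,000. 12% of the £117,150 excess over £187,200 is £14,058; credit = £21,000 − £14,058 = £6,942.
Lost: £7,542 − £6,942 = £600.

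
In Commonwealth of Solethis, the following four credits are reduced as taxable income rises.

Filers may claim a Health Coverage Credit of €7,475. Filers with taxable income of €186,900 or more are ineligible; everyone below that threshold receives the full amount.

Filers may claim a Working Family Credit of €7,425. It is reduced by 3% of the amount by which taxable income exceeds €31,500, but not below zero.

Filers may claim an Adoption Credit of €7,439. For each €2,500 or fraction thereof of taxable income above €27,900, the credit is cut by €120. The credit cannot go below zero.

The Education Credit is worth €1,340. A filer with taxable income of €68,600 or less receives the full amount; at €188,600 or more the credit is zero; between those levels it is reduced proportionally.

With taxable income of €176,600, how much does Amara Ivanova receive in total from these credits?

€10,920

Health Coverage Credit: €176,600 is below the €186,900 cutoff, so the full €7,475 applies.
Working Family Credit: 3% of the €145,100 excess over €31,500 is €4,353; credit = €7,425 − €4,353 = €3,072.
Adoption Credit: income exceeds €27,900 by €148,700, which is 60 full-or-partial €2,500 increments; reduction = 60 × €120 = €7,200, leaving €239.
Education Credit: €176,600 is €108,000 into a €120,000 phase-out range, leaving 12,000/120,000 of the credit: €1,340 × 12,000/120,000 = €134.
Total: €7,475 + €3,072 + €239 + €134 = €10,920.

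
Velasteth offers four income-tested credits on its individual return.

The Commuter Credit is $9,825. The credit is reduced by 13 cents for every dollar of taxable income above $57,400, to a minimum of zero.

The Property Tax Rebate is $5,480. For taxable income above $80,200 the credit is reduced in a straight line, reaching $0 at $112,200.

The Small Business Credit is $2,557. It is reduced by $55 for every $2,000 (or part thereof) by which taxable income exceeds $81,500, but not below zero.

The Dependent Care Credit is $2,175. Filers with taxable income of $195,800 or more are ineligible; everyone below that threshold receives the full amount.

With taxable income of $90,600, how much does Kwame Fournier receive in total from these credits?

Commuter Credit: 13% of the $33,200 excess over $57,400 is $4,316; credit = $9,825 − $4,316 = $5,509.
Property Tax Rebate: $90,600 is $10,400 into a $32,000 phase-out range, leaving 21,600/32,000 of the credit: $5,480 × 21,600/32,000 = $3,699.
Small Business Credit: income exceeds $81,500 by $9,100, which is 5 full-or-partial $2,000 increments; reduction = 5 × $55 = $275, leaving $2,282.
Dependent Care Credit: $90,600 is below the $195,800 cutoff, so the full $2,175 applies.
Total: $5,509 + $3,699 + $2,282 + $2,175 = $13,665.

$13,665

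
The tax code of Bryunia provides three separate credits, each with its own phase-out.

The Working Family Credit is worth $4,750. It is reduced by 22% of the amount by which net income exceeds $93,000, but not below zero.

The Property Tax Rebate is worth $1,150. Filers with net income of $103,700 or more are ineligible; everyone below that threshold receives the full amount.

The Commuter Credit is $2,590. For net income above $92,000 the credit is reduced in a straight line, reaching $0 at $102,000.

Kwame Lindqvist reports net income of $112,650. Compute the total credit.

Working Family Credit: 22% of the $19,650 excess over $93,000 is $4,323; credit = $4,750 − $4,323 = $427.
Property Tax Rebate: $112,650 meets or exceeds the $103,700 cutoff, so the credit is $0.
Commuter Credit: $112,650 is at or above $102,000, so the credit is $0.
Total: $427 + $0 + $0 = $427.

$427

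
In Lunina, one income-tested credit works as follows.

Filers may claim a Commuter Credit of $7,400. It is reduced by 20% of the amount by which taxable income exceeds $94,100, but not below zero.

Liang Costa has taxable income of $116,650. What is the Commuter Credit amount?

Commuter Credit: 20% of the $22,550 excess over $94,100 is $4,510; credit = $7,400 − $4,510 = $2,890.

$2,890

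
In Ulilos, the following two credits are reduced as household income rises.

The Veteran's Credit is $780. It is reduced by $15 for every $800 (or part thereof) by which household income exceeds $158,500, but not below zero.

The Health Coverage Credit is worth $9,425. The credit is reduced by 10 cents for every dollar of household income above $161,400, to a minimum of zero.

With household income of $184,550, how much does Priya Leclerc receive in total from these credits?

$7,395

Veteran's Credit: income exceeds $158,500 by $26,050, which is 33 full-or-partial $800 increments; reduction = 33 × $15 = $495, leaving $285.
Health Coverage Credit: 10% of the $23,150 excess over $161,400 is $2,315; credit = $9,425 − $2,315 = $7,110.
Total: $285 + $7,110 = $7,395.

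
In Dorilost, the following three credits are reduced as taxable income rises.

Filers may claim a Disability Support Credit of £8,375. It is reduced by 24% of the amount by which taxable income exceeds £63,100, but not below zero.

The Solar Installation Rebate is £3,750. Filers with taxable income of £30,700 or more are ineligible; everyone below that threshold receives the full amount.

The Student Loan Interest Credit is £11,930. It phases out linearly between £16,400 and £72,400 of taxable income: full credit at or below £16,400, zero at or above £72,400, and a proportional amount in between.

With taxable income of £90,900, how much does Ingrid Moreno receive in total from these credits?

Disability Support Credit: 24% of the £27,800 excess over £63,100 is £6,672; credit = £8,375 − £6,672 = £1,703.
Solar Installation Rebate: £90,900 meets or exceeds the £30,700 cutoff, so the credit is £0.
Student Loan Interest Credit: £90,900 is at or above £72,400, so the credit is £0.
Total: £1,703 + £0 + £0 = £1,703.

£1,703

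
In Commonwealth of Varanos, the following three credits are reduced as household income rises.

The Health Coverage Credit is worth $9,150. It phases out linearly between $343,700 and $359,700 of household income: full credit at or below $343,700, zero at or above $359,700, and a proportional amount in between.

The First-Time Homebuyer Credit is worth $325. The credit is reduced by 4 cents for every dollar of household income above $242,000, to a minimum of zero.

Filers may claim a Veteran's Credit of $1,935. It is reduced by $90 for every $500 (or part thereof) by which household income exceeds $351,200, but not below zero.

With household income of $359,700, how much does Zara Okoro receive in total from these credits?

$405

Health Coverage Credit: $359,700 is at or above $359,700, so the credit is $0.
First-Time Homebuyer Credit: 4% of the $117,700 excess over $242,000 is $4,708 ≥ base, so the credit is $0.
Veteran's Credit: income exceeds $351,200 by $8,500, which is 17 full-or-partial $500 increments; reduction = 17 × $90 = $1,530, leaving $405.
Total: $0 + $0 + $405 = $405.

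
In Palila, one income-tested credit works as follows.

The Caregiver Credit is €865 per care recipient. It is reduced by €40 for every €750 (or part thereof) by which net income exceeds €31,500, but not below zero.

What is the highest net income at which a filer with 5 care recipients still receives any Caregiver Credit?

€112,500

Full credit = 5 × €865 = €4,325.
After 108 increments the reduction is 108 × €40 = €4,320, leaving €5; one more increment wipes it out. Increment 108 ends at excess 108 × €750 = €81,000, so the highest qualifying income is €31,500 + €81,000 = €112,500.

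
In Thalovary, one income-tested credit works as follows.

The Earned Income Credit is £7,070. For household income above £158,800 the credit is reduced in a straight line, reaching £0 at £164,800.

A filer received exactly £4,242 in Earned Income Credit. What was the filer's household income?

£161,200

£4,242 is 4,242/7,070 of the full £7,070, so 2,828/7,070 of the £6,000 range has been used: income = £158,800 + £6,000 × 2,828/7,070 = £161,200.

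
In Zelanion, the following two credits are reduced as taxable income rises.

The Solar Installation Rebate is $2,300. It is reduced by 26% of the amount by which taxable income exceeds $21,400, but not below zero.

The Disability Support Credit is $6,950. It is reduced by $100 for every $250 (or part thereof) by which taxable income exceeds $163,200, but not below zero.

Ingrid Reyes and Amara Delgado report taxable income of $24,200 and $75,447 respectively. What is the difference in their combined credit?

$1,572

Ingrid ($24,200): Solar Installation Rebate: 26% of the $2,800 excess over $21,400 is $728; credit = $2,300 − $728 = $1,572. Disability Support Credit: $24,200 is at or below the $163,200 threshold, so the full $6,950 applies. total $1,572 + $6,950 = $8,522
Amara ($75,447): Solar Installation Rebate: 26% of the $54,047 excess over $21,400 is $14,052.22 ≥ base, so the credit is $0. Disability Support Credit: $75,447 is at or below the $163,200 threshold, so the full $6,950 applies. total $0 + $6,950 = $6,950
Difference: |$8,522 − $6,950| = $1,572.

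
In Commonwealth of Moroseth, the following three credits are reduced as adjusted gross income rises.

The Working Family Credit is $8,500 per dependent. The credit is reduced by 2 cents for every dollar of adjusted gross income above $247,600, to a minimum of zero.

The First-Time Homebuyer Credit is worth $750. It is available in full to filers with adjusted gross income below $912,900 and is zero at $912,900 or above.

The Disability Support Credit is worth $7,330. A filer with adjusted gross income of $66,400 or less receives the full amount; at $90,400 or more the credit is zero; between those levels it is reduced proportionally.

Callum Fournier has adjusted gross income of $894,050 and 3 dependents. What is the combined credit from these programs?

Working Family Credit: base = 3 × $8,500 = $25,500. 2% of the $646,450 excess over $247,600 is $12,929; credit = $25,500 − $12,929 = $12,571.
First-Time Homebuyer Credit: $894,050 is below the $912,900 cutoff, so the full $750 applies.
Disability Support Credit: $894,050 is at or above $90,400, so the credit is $0.
Total: $12,571 + $750 + $0 = $13,321.

$13,321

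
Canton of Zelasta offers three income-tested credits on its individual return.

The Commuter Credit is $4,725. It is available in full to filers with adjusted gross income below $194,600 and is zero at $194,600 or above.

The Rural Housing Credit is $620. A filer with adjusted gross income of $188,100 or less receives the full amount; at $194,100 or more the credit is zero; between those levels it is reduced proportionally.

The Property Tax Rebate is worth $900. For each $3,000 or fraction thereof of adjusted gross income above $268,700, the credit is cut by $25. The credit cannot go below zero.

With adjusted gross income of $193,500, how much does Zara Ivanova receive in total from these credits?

Commuter Credit: $193,500 is below the $194,600 cutoff, so the full $4,725 applies.
Rural Housing Credit: $193,500 is $5,400 into a $6,000 phase-out range, leaving 600/6,000 of the credit: $620 × 600/6,000 = $62.
Property Tax Rebate: $193,500 is at or below the $268,700 threshold, so the full $900 applies.
Total: $4,725 + $62 + $900 = $5,687.

$5,687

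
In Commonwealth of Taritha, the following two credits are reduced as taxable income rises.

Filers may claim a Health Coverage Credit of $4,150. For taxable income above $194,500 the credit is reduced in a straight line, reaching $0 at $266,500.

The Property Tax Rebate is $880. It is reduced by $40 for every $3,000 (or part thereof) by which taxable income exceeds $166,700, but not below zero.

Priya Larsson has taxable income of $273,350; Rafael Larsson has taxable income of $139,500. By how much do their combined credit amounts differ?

Priya ($273,350): Health Coverage Credit: $273,350 is at or above $266,500, so the credit is $0. Property Tax Rebate: income exceeds $166,700 by $106,650 → 36 increments × $40 = $1,440 ≥ base, so the credit is $0. total $0 + $0 = $0
Rafael ($139,500): Health Coverage Credit: $139,500 is at or below the $194,500 threshold, so the full $4,150 applies. Property Tax Rebate: $139,500 is at or below the $166,700 threshold, so the full $880 applies. total $4,150 + $880 = $5,030
Difference: |$0 − $5,030| = $5,030.

$5,030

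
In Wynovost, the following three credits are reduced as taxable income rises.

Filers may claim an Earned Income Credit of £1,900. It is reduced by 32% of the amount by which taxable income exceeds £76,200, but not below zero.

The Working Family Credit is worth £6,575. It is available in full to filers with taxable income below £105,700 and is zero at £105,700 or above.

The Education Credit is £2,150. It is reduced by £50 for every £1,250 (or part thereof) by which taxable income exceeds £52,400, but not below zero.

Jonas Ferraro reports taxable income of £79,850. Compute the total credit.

Earned Income Credit: 32% of the £3,650 excess over £76,200 is £1,168; credit = £1,900 − £1,168 = £732.
Working Family Credit: £79,850 is below the £105,700 cutoff, so the full £6,575 applies.
Education Credit: income exceeds £52,400 by £27,450, which is 22 full-or-partial £1,250 increments; reduction = 22 × £50 = £1,100, leaving £1,050.
Total: £732 + £6,575 + £1,050 = £8,357.

£8,357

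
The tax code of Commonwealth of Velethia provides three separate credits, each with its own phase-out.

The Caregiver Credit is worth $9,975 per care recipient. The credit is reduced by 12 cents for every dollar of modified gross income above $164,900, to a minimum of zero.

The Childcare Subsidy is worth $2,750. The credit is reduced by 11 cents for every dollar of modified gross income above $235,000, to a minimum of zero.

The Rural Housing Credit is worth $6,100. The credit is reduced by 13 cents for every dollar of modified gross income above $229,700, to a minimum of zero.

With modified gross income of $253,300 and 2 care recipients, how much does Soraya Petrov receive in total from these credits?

Caregiver Credit: base = 2 × $9,975 = $19,950. 12% of the $88,400 excess over $164,900 is $10,608; credit = $19,950 − $10,608 = $9,342.
Childcare Subsidy: 11% of the $18,300 excess over $235,000 is $2,013; credit = $2,750 − $2,013 = $737.
Rural Housing Credit: 13% of the $23,600 excess over $229,700 is $3,068; credit = $6,100 − $3,068 = $3,032.
Total: $9,342 + $737 + $3,032 = $13,111.

$13,111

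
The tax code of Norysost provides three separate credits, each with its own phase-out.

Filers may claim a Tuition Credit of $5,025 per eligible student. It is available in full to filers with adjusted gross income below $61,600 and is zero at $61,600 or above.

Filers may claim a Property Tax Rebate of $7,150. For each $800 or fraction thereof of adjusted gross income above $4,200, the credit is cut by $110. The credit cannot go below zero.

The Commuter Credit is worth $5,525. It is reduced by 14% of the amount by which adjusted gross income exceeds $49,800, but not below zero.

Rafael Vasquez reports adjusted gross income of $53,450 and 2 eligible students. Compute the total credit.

$15,394

Tuition Credit: base = 2 × $5,025 = $10,050. $53,450 is below the $61,600 cutoff, so the full $10,050 applies.
Property Tax Rebate: income exceeds $4,200 by $49,250, which is 62 full-or-partial $800 increments; reduction = 62 × $110 = $6,820, leaving $330.
Commuter Credit: 14% of the $3,650 excess over $49,800 is $511; credit = $5,525 − $511 = $5,014.
Total: $10,050 + $330 + $5,014 = $15,394.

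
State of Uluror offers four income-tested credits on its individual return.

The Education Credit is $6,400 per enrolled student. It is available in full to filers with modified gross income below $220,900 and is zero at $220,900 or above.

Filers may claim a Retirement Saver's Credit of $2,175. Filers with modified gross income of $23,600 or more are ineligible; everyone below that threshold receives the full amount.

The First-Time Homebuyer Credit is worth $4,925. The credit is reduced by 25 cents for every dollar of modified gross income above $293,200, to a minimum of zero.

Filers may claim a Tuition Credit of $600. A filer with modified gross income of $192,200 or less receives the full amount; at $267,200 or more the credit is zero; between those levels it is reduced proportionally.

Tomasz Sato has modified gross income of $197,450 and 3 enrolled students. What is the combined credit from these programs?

$24,683

Education Credit: base = 3 × $6,400 = $19,200. $197,450 is below the $220,900 cutoff, so the full $19,200 applies.
Retirement Saver's Credit: $197,450 meets or exceeds the $23,600 cutoff, so the credit is $0.
First-Time Homebuyer Credit: $197,450 is at or below the $293,200 threshold, so the full $4,925 applies.
Tuition Credit: $197,450 is $5,250 into a $75,000 phase-out range, leaving 69,750/75,000 of the credit: $600 × 69,750/75,000 = $558.
Total: $19,200 + $0 + $4,925 + $558 = $24,683.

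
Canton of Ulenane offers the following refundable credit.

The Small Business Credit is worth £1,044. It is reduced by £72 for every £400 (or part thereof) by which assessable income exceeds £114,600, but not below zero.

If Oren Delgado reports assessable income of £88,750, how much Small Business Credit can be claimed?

Small Business Credit: £88,750 is at or below the £114,600 threshold, so the full £1,044 applies.

£1,044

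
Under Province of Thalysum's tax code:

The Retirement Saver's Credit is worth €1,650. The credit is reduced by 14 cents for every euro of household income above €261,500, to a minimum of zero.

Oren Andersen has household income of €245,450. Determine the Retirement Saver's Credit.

Retirement Saver's Credit: €245,450 is at or below the €261,500 threshold, so the full €1,650 applies.

€1,650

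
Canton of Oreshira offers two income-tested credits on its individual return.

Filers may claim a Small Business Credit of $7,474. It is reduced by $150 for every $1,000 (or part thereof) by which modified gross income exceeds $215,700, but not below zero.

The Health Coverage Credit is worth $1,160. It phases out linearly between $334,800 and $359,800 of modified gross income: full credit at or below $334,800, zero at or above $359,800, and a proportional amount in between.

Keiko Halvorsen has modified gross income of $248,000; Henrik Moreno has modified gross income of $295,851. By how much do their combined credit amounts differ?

$2,524

Keiko ($248,000): Small Business Credit: income exceeds $215,700 by $32,300, which is 33 full-or-partial $1,000 increments; reduction = 33 × $150 = $4,950, leaving $2,524. Health Coverage Credit: $248,000 is at or below the $334,800 threshold, so the full $1,160 applies. total $2,524 + $1,160 = $3,684
Henrik ($295,851): Small Business Credit: income exceeds $215,700 by $80,151 → 81 increments × $150 = $12,150 ≥ base, so the credit is $0. Health Coverage Credit: $295,851 is at or below the $334,800 threshold, so the full $1,160 applies. total $0 + $1,160 = $1,160
Difference: |$3,684 − $1,160| = $2,524.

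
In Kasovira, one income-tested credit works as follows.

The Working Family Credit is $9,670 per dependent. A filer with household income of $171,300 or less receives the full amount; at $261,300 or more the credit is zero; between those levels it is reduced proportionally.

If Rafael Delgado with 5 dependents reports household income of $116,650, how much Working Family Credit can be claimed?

$48,350

Working Family Credit: base = 5 × $9,670 = $48,350. $116,650 is at or below the $171,300 threshold, so the full $48,350 applies.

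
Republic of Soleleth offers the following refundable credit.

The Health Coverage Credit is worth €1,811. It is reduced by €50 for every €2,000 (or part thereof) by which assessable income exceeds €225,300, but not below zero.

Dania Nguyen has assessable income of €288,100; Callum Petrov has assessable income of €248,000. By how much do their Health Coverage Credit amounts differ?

€1,000

Dania (€288,100): Health Coverage Credit: income exceeds €225,300 by €62,800, which is 32 full-or-partial €2,000 increments; reduction = 32 × €50 = €1,600, leaving €211.
Callum (€248,000): Health Coverage Credit: income exceeds €225,300 by €22,700, which is 12 full-or-partial €2,000 increments; reduction = 12 × €50 = €600, leaving €1,211.
Difference: |€211 − €1,211| = €1,000.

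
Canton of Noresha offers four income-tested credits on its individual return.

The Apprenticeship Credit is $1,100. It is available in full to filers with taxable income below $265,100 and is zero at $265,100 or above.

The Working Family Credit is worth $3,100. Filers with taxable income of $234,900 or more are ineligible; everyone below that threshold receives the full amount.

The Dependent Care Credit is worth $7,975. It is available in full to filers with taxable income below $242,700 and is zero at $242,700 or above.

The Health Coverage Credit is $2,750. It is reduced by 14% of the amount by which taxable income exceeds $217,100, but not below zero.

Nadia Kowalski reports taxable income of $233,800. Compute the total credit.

Apprenticeship Credit: $233,800 is below the $265,100 cutoff, so the full $1,100 applies.
Working Family Credit: $233,800 is below the $234,900 cutoff, so the full $3,100 applies.
Dependent Care Credit: $233,800 is below the $242,700 cutoff, so the full $7,975 applies.
Health Coverage Credit: 14% of the $16,700 excess over $217,100 is $2,338; credit = $2,750 − $2,338 = $412.
Total: $1,100 + $3,100 + $7,975 + $412 = $12,587.

$12,587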